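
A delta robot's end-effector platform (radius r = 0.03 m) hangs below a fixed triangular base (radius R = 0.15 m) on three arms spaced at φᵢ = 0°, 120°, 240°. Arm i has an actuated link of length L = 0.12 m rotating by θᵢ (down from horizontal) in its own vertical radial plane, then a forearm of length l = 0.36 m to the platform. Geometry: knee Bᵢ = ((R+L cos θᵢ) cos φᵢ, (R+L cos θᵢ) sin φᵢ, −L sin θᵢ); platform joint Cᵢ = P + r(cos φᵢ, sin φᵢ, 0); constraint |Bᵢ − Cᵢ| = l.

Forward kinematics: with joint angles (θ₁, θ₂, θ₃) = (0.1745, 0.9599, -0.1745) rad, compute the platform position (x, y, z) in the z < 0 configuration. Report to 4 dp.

(0.0307, -0.1124, -0.2928)

centre 1 = (0.2382·cos0.0°, 0.2382·sin0.0°, -0.0208) = (0.2382, 0.0000, -0.0208)
centre 2 = (0.1888·cos120.0°, 0.1888·sin120.0°, -0.0983) = (-0.0944, 0.1635, -0.0983)
arm 3 at φ=240.0°: (R−r)+L cos θ3 = 0.2382;  centre 3 = (-0.1191, -0.2063, 0.0208)
subtract pairs → two planes through P
linear system: -0.6652x+0.3271y = -0.0118−-0.1549z; -0.7145x+-0.4125y = 0.0000−0.0833z
det = 0.5081;  x = 0.0096+-0.0721z,  y = -0.0167+0.3270z
quadratic in z: (1.1121)z²+(0.0638)z+(-0.0766)=0, √Δ=0.5874 → z ∈ {-0.2928, 0.2354}; z = -0.2928 (taking z<0)
x = 0.0307, y = -0.1124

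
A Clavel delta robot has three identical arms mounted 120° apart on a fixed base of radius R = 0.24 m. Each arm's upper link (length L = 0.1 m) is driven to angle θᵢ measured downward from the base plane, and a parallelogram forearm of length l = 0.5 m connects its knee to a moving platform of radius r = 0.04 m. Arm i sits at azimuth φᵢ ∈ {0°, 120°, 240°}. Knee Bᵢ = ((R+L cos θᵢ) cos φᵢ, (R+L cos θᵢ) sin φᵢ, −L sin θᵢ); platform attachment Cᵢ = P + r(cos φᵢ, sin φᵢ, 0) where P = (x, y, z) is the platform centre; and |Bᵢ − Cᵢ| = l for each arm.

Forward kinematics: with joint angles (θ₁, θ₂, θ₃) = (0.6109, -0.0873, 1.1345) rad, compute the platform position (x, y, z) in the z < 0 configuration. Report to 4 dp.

(-0.0053, 0.1192, -0.4489)

φ1=0.0°: virtual centre (0.2819, 0.0000, -0.0574), radius l
centre 2 = (0.2996·cos120.0°, 0.2996·sin120.0°, 0.0087) = (-0.1498, 0.2595, 0.0087)
centre 3 = (0.2423·cos240.0°, 0.2423·sin240.0°, -0.0906) = (-0.1211, -0.2098, -0.0906)
|centre ₂|²−|centre ₁|² = 0.0071;  |centre ₃|²−|centre ₁|² = -0.0159
linear system: -0.8634x+0.5190y = 0.0071−0.1322z; -0.8061x+-0.4196y = -0.0159−-0.0665z
Cramer: x(z) = 0.0067+0.0268z;  y(z) = 0.0249-0.2101z
quadratic in z: (1.0448)z²+(0.0895)z+(-0.1704)=0, √Δ=0.8486 → z ∈ {-0.4489, 0.3632}; z = -0.4489 (taking z<0)
x = -0.0053, y = 0.1192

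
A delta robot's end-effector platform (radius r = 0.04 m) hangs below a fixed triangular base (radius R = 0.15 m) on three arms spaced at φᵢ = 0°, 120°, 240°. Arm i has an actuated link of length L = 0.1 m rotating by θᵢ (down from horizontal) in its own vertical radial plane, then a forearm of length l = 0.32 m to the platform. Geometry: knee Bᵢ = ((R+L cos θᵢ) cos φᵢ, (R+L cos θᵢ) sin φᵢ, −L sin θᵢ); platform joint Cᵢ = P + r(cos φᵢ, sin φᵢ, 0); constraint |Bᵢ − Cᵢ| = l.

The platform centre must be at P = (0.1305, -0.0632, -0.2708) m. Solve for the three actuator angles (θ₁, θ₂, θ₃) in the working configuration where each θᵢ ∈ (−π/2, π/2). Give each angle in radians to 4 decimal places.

θ₁ = -0.3487, θ₂ = 1.3097, θ₃ = 0.6985

φ1=0.0° → target in arm frame (0.1305, -0.0632)
  e−x'=-0.0205;  (l²−L²−(e−x')²−y'²−z²)/2L = 0.0733
  √(A²+B²)=0.2716;  θ1 = -1.6464+1.2976 ≈ -0.3487
rotate P by −φ2: (-0.1200, -0.0814, -0.2708)
  e−x'=0.2300;  (l²−L²−(e−x')²−y'²−z²)/2L = -0.2023
  γ=atan2(-0.2708,0.2300)=-0.8667;  ψ=arccos(-0.5693)=2.1765;  θ2=γ+ψ≈1.3097
arm 3 (φ=240.0°): x'=-0.0105, y'=0.1446
  A=0.1205, B=-0.2708, C=(l²−L²−A²−y'²−z²)/(2L)=-0.0819
  θ3 = atan2(B,A) + arccos(C/0.2964) = 0.6985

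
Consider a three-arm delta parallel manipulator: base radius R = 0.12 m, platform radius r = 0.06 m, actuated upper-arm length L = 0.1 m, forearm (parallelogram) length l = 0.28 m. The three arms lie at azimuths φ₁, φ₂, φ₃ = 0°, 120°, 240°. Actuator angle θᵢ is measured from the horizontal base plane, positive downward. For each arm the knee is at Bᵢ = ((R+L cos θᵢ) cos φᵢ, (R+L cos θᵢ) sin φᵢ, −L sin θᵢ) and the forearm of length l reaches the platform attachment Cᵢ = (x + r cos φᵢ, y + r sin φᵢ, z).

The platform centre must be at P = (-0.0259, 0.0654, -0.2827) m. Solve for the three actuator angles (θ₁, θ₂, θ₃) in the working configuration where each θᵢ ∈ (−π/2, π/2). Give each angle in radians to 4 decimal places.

arm 1 (φ=0.0°): x'=-0.0259, y'=0.0654
  A cos θ + B sin θ = C:  0.0859·cos θ + -0.2827·sin θ = -0.1159
  θ1 = atan2(B,A) + arccos(C/0.2955) = 0.6980
φ2=120.0° → target in arm frame (0.0696, -0.0103)
  A cos θ + B sin θ = C:  -0.0096·cos θ + -0.2827·sin θ = -0.0586
  θ2 = atan2(B,A) + arccos(C/0.2829) = 0.1747
rotate P by −φ3: (-0.0437, -0.0551, -0.2827)
  A=0.1037, B=-0.2827, C=(l²−L²−A²−y'²−z²)/(2L)=-0.1265
  θ3 = atan2(B,A) + arccos(C/0.3011) = 0.7853

θ₁ = 0.6980, θ₂ = 0.1747, θ₃ = 0.7853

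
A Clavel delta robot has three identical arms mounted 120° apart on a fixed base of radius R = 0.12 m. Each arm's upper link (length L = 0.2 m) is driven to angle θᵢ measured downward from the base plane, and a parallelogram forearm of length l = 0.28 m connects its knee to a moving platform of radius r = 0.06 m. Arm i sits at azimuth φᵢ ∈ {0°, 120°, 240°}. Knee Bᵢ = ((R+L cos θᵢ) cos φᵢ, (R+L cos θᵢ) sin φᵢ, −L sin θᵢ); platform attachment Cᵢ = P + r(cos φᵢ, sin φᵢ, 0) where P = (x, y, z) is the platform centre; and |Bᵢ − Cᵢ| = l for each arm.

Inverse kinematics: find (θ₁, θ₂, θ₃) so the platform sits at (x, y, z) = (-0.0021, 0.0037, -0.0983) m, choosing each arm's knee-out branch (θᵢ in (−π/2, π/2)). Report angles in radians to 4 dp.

θ₁ = -0.0007, θ₂ = -0.0870, θ₃ = 0.0000

φ1=0.0° → target in arm frame (-0.0021, 0.0037)
  A cos θ + B sin θ = C:  0.0621·cos θ + -0.0983·sin θ = 0.0622
  γ=atan2(-0.0983,0.0621)=-1.0074;  ψ=arccos(0.5347)=1.0067;  θ1=γ+ψ≈-0.0007
arm 2 (φ=120.0°): x'=0.0043, y'=0.0000
  A=0.0557, B=-0.0983, C=(l²−L²−A²−y'²−z²)/(2L)=0.0641
  θ2 = atan2(B,A) + arccos(C/0.1130) = -0.0870
rotate P by −φ3: (-0.0022, -0.0037, -0.0983)
  e−x'=0.0622;  (l²−L²−(e−x')²−y'²−z²)/2L = 0.0622
  θ3 = atan2(B,A) + arccos(C/0.1163) = 0.0000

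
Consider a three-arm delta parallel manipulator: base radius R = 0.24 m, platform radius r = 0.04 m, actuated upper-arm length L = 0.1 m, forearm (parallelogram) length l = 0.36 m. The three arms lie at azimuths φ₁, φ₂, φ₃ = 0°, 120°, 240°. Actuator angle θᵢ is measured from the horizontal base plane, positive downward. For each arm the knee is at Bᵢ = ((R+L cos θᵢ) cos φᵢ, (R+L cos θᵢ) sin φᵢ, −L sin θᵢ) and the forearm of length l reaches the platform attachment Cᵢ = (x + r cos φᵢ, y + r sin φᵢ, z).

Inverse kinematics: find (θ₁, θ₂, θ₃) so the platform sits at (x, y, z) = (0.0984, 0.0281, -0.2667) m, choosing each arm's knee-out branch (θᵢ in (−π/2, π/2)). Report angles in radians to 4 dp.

rotate P by −φ1: (0.0984, 0.0281, -0.2667)
  e−x'=0.1016;  (l²−L²−(e−x')²−y'²−z²)/2L = 0.1868
  θ1 = atan2(B,A) + arccos(C/0.2854) = -0.3496
rotate P by −φ2: (-0.0249, -0.0993, -0.2667)
  e−x'=0.2249;  (l²−L²−(e−x')²−y'²−z²)/2L = -0.0597
  θ2 = atan2(B,A) + arccos(C/0.3488) = 0.8726
rotate P by −φ3: (-0.0735, 0.0712, -0.2667)
  A=0.2735, B=-0.2667, C=(l²−L²−A²−y'²−z²)/(2L)=-0.1571
  γ=atan2(-0.2667,0.2735)=-0.7727;  ψ=arccos(-0.4112)=1.9945;  θ3=γ+ψ≈1.2218

θ₁ = -0.3496, θ₂ = 0.8726, θ₃ = 1.2218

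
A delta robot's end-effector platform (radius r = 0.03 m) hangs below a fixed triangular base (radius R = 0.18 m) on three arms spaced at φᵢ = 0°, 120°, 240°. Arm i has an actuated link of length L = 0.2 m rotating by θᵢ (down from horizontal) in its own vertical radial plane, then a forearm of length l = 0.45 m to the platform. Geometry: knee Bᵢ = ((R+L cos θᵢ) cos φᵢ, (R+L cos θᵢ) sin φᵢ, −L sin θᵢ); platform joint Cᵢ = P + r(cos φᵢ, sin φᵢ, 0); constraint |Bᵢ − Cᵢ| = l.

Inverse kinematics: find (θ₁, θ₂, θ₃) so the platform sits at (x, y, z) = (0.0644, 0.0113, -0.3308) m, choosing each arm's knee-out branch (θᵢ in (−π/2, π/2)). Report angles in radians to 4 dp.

θ₁ = -0.0871, θ₂ = 0.3489, θ₃ = 0.4362

rotate P by −φ1: (0.0644, 0.0113, -0.3308)
  A cos θ + B sin θ = C:  0.0856·cos θ + -0.3308·sin θ = 0.1140
  γ=atan2(-0.3308,0.0856)=-1.3176;  ψ=arccos(0.3337)=1.2305;  θ1=γ+ψ≈-0.0871
arm 2 (φ=120.0°): x'=-0.0224, y'=-0.0614
  A=0.1724, B=-0.3308, C=(l²−L²−A²−y'²−z²)/(2L)=0.0489
  θ2 = atan2(B,A) + arccos(C/0.3730) = 0.3489
rotate P by −φ3: (-0.0420, 0.0501, -0.3308)
  A=0.1920, B=-0.3308, C=(l²−L²−A²−y'²−z²)/(2L)=0.0343
  √(A²+B²)=0.3825;  θ3 = -1.0449+1.4811 ≈ 0.4362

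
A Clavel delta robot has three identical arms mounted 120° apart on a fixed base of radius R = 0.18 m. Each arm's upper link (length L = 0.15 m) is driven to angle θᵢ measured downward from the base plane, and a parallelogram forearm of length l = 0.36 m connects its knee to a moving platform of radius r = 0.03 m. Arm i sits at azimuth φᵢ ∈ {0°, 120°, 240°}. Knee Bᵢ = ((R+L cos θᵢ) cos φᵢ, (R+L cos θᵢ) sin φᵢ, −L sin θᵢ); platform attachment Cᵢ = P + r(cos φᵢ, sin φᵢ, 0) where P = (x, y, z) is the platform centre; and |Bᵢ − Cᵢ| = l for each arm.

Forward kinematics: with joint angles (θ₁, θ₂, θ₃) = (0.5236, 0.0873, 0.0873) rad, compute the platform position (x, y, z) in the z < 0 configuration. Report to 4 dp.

(-0.0411, 0.0000, -0.2379)

arm 1 at φ=0.0°: e+L cos θ1 = 0.2799;  centre 1 = (0.2799, 0.0000, -0.0750)
φ2=120.0°: virtual centre (-0.1497, 0.2593, -0.0131), radius l
centre 3 = (0.2994·cos240.0°, 0.2994·sin240.0°, -0.0131) = (-0.1497, -0.2593, -0.0131)
subtract pairs → two planes through P
plane₁₂: -0.8592x+0.5186y+0.1238z = 0.0059
det = 0.8912;  x = -0.0068+0.1441z,  y = 0.0000+0.0000z
into |P−centre ₁|² = l²: 1.0208z² + 0.0673z + -0.0418 = 0;  Δ = 0.1751;  z = -0.2379 or 0.1720 → z<0 root = -0.2379
x = -0.0411, y = 0.0000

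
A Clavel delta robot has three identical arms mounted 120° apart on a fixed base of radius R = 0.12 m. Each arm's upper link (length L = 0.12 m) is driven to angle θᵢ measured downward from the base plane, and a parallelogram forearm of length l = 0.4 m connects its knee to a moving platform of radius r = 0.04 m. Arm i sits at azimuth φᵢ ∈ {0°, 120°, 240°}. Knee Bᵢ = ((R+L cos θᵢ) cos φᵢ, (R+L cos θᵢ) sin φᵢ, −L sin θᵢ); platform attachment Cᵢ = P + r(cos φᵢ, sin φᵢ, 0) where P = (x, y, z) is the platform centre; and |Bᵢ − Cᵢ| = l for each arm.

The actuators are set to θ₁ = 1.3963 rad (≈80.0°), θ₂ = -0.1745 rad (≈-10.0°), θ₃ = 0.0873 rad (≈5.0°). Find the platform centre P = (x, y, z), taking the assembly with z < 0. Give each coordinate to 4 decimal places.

(-0.2399, 0.0297, -0.3257)

arm 1 at φ=0.0°: e+L cos θ1 = 0.1008;  S1 = (0.1008, 0.0000, -0.1182)
φ2=120.0°: virtual centre (-0.0991, 0.1716, 0.0208), radius l
φ3=240.0°: virtual centre (-0.0998, -0.1728, -0.0105), radius l
|S₂|²−|S₁|² = 0.0156;  |S₃|²−|S₁|² = 0.0158
plane₁₂: -0.3998x+0.3433y+0.2780z = 0.0156
Cramer: x(z) = -0.0392+0.6163z;  y(z) = -0.0002-0.0921z
sphere 1 gives Az²+Bz+C=0 with A=1.3883, B=0.0639, C=-0.1264;  B²−4AC=0.7062;  roots -0.3257, 0.2797;  negative root z = -0.3257
x = -0.2399, y = 0.0297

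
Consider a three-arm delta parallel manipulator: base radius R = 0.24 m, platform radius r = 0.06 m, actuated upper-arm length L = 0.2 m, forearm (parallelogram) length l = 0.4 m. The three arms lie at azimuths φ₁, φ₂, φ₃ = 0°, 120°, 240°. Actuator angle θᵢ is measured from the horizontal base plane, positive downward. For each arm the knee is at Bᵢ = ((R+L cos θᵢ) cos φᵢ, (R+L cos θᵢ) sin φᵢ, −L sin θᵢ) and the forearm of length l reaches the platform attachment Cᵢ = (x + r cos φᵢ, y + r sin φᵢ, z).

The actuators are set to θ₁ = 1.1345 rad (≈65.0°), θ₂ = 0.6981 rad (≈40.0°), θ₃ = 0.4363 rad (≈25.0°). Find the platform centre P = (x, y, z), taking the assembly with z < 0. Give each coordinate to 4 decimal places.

S1 = (0.2645·cos0.0°, 0.2645·sin0.0°, -0.1813) = (0.2645, 0.0000, -0.1813)
arm 2 at φ=120.0°: ρ2 = 0.3332;  S2 = (-0.1666, 0.2886, -0.1286)
arm 3 at φ=240.0°: ρ3 = 0.3613;  S3 = (-0.1806, -0.3129, -0.0845)
eliminate P² terms by subtracting sphere 1 from 2 and 3
[-0.8622 0.5771 0.1054]·P = 0.0247;  [-0.8903 -0.6257 0.1935]·P = 0.0348
Cramer: x(z) = -0.0338+0.1686z;  y(z) = -0.0076+0.0693z
into |P−S₁|² = l²: 1.0332z² + 0.2609z + -0.0381 = 0;  Δ = 0.2255;  z = -0.3561 or 0.1036 → z<0 root = -0.3561
x = -0.0938, y = -0.0323

(-0.0938, -0.0323, -0.3561)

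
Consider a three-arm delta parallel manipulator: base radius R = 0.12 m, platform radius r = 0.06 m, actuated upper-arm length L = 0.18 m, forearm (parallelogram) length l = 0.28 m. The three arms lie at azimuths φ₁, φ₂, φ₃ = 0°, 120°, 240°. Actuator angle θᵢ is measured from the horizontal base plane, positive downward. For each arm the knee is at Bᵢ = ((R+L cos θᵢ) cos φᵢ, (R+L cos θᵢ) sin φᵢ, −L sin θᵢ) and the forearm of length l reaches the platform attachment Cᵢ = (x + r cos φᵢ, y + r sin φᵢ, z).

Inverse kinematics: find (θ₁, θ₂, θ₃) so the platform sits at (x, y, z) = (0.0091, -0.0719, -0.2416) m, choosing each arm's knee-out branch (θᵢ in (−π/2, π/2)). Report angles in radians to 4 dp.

θ₁ = 0.4361, θ₂ = 0.7856, θ₃ = 0.1746

arm 1 (φ=0.0°): x'=0.0091, y'=-0.0719
  A cos θ + B sin θ = C:  0.0509·cos θ + -0.2416·sin θ = -0.0559
  γ=atan2(-0.2416,0.0509)=-1.3632;  ψ=arccos(-0.2265)=1.7993;  θ1=γ+ψ≈0.4361
rotate P by −φ2: (-0.0668, 0.0281, -0.2416)
  e−x'=0.1268;  (l²−L²−(e−x')²−y'²−z²)/2L = -0.0812
  γ=atan2(-0.2416,0.1268)=-1.0874;  ψ=arccos(-0.2977)=1.8731;  θ2=γ+ψ≈0.7856
φ3=240.0° → target in arm frame (0.0577, 0.0438)
  A=0.0023, B=-0.2416, C=(l²−L²−A²−y'²−z²)/(2L)=-0.0397
  γ=atan2(-0.2416,0.0023)=-1.5613;  ψ=arccos(-0.1644)=1.7359;  θ3=γ+ψ≈0.1746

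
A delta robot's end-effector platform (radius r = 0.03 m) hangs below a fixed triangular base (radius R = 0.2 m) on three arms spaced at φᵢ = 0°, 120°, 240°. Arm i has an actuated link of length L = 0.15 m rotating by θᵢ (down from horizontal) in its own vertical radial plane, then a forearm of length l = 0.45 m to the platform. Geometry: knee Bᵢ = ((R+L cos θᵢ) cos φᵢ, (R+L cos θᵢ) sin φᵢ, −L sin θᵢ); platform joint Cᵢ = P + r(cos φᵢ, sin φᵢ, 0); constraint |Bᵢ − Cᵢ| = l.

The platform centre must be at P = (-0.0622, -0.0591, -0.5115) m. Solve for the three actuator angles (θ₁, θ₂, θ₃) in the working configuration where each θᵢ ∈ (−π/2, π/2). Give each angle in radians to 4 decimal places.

θ₁ = 1.3965, θ₂ = 1.2220, θ₃ = 0.7856

rotate P by −φ1: (-0.0622, -0.0591, -0.5115)
  A=0.2322, B=-0.5115, C=(l²−L²−A²−y'²−z²)/(2L)=-0.4635
  γ=atan2(-0.5115,0.2322)=-1.1447;  ψ=arccos(-0.8251)=2.5411;  θ1=γ+ψ≈1.3965
φ2=120.0° → target in arm frame (-0.0201, 0.0834)
  A cos θ + B sin θ = C:  0.1901·cos θ + -0.5115·sin θ = -0.4157
  γ=atan2(-0.5115,0.1901)=-1.2150;  ψ=arccos(-0.7619)=2.4370;  θ2=γ+ψ≈1.2220
φ3=240.0° → target in arm frame (0.0823, -0.0243)
  A cos θ + B sin θ = C:  0.0877·cos θ + -0.5115·sin θ = -0.2997
  γ=atan2(-0.5115,0.0877)=-1.4010;  ψ=arccos(-0.5775)=2.1865;  θ3=γ+ψ≈0.7856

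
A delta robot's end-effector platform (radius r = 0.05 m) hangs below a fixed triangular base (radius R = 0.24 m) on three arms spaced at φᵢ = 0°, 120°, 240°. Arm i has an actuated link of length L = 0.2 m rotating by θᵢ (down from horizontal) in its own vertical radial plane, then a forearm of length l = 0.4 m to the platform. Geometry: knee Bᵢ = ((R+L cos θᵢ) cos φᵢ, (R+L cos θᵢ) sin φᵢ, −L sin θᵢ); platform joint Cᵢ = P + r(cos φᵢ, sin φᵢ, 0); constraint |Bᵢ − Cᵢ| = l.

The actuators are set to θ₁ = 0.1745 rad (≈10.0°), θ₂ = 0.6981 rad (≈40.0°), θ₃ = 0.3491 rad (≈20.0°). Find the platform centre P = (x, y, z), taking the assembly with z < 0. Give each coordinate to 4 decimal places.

(0.0346, -0.0328, -0.2211)

φ1=0.0°: virtual centre (0.3870, 0.0000, -0.0347), radius l
arm 2 at φ=120.0°: e+L cos θ2 = 0.3432;  O2 = (-0.1716, 0.2972, -0.1286)
O3 = (0.3779·cos240.0°, 0.3779·sin240.0°, -0.0684) = (-0.1890, -0.3273, -0.0684)
eliminate P² terms by subtracting sphere 1 from 2 and 3
linear system: -1.1171x+0.5945y = -0.0166−-0.1877z; -1.1519x+-0.6546y = -0.0034−-0.0674z
Cramer: x(z) = 0.0091-0.1150z;  y(z) = -0.0108+0.0995z
sphere 1 gives Az²+Bz+C=0 with A=1.0231, B=0.1542, C=-0.0159;  B²−4AC=0.0889;  roots -0.2211, 0.0704;  negative root z = -0.2211
x = 0.0346, y = -0.0328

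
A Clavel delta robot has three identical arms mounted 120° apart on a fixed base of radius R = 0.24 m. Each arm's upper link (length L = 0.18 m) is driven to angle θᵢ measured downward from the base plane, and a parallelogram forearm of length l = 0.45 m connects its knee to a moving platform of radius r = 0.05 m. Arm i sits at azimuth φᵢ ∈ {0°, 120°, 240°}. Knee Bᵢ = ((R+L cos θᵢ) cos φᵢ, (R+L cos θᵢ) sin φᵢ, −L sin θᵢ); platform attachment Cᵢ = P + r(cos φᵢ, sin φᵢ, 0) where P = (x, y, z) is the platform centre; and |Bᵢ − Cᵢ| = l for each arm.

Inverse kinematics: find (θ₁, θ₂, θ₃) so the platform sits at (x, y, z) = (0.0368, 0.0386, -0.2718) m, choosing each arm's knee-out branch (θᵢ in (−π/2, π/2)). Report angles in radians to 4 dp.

θ₁ = -0.1741, θ₂ = 0.0000, θ₃ = 0.4360

φ1=0.0° → target in arm frame (0.0368, 0.0386)
  e−x'=0.1532;  (l²−L²−(e−x')²−y'²−z²)/2L = 0.1980
  γ=atan2(-0.2718,0.1532)=-1.0575;  ψ=arccos(0.6345)=0.8835;  θ1=γ+ψ≈-0.1741
rotate P by −φ2: (0.0150, -0.0512, -0.2718)
  A=0.1750, B=-0.2718, C=(l²−L²−A²−y'²−z²)/(2L)=0.1750
  √(A²+B²)=0.3232;  θ2 = -0.9988+0.9988 ≈ 0.0000
φ3=240.0° → target in arm frame (-0.0518, 0.0126)
  A cos θ + B sin θ = C:  0.2418·cos θ + -0.2718·sin θ = 0.1044
  θ3 = atan2(B,A) + arccos(C/0.3638) = 0.4360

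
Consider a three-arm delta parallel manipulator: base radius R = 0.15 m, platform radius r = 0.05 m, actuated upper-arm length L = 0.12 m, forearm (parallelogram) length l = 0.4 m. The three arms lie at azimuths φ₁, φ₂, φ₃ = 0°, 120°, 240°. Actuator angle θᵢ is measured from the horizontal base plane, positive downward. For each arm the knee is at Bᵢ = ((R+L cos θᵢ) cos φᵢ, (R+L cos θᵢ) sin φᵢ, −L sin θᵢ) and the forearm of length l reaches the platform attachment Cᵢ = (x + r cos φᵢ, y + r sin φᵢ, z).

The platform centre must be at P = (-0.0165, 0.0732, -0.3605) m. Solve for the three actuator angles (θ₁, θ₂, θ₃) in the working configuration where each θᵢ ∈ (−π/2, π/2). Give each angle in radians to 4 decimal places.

φ1=0.0° → target in arm frame (-0.0165, 0.0732)
  e−x'=0.1165;  (l²−L²−(e−x')²−y'²−z²)/2L = -0.0137
  θ1 = atan2(B,A) + arccos(C/0.3789) = 0.3488
arm 2 (φ=120.0°): x'=0.0716, y'=-0.0223
  e−x'=0.0284;  (l²−L²−(e−x')²−y'²−z²)/2L = 0.0597
  θ2 = atan2(B,A) + arccos(C/0.3616) = -0.0875
φ3=240.0° → target in arm frame (-0.0551, -0.0509)
  A=0.1551, B=-0.3605, C=(l²−L²−A²−y'²−z²)/(2L)=-0.0459
  γ=atan2(-0.3605,0.1551)=-1.1644;  ψ=arccos(-0.1170)=1.6881;  θ3=γ+ψ≈0.5237

θ₁ = 0.3488, θ₂ = -0.0875, θ₃ = 0.5237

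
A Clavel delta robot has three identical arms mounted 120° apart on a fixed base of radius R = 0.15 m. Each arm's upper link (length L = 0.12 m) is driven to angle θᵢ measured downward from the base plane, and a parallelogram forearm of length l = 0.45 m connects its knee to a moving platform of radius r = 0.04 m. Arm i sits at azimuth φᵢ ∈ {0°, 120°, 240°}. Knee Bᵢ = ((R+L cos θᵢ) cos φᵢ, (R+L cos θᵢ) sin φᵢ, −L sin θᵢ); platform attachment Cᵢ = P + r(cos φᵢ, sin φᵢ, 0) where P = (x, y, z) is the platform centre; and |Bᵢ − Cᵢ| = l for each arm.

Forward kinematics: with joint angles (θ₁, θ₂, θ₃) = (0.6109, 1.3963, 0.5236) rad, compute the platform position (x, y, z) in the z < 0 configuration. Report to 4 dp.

O1 = (0.2083·cos0.0°, 0.2083·sin0.0°, -0.0688) = (0.2083, 0.0000, -0.0688)
φ2=120.0°: virtual centre (-0.0654, 0.1133, -0.1182), radius l
arm 3 at φ=240.0°: e+L cos θ3 = 0.2139;  O3 = (-0.1070, -0.1853, -0.0600)
|O₂|²−|O₁|² = -0.0170;  |O₃|²−|O₁|² = 0.0012
linear system: -0.5474x+0.2266y = -0.0170−-0.0987z; -0.6305x+-0.3705y = 0.0012−0.0177z
det = 0.3457;  x = 0.0175+-0.0942z,  y = -0.0330+0.2080z
sphere 1 gives Az²+Bz+C=0 with A=1.0521, B=0.1599, C=-0.1602;  B²−4AC=0.7000;  roots -0.4736, 0.3216;  negative root z = -0.4736
x = 0.0621, y = -0.1315

(0.0621, -0.1315, -0.4736)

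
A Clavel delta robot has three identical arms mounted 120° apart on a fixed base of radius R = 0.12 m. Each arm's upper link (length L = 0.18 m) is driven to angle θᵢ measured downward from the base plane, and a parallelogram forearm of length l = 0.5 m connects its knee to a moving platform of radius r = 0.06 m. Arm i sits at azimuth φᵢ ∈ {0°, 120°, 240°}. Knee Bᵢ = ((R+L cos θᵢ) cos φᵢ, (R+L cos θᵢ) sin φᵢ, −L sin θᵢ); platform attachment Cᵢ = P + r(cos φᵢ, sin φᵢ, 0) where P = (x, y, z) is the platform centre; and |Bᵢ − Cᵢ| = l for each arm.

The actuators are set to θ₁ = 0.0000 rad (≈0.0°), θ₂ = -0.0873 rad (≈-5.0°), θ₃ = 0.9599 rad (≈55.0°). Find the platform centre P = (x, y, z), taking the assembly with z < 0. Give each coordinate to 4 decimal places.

(0.1113, 0.2252, -0.4274)

O1 = (0.2400·cos0.0°, 0.2400·sin0.0°, 0.0000) = (0.2400, 0.0000, 0.0000)
arm 2 at φ=120.0°: (R−r)+L cos θ2 = 0.2393;  O2 = (-0.1197, 0.2073, 0.0157)
φ3=240.0°: virtual centre (-0.0816, -0.1414, -0.1474), radius l
eliminate P² terms by subtracting sphere 1 from 2 and 3
plane₁₂: -0.7193x+0.4145y+0.0314z = -0.0001
Cramer: x(z) = 0.0082-0.2412z;  y(z) = 0.0140-0.4943z
into |P−O₁|² = l²: 1.3025z² + 0.0980z + -0.1961 = 0;  Δ = 1.0310;  z = -0.4274 or 0.3522 → z<0 root = -0.4274
x = 0.1113, y = 0.2252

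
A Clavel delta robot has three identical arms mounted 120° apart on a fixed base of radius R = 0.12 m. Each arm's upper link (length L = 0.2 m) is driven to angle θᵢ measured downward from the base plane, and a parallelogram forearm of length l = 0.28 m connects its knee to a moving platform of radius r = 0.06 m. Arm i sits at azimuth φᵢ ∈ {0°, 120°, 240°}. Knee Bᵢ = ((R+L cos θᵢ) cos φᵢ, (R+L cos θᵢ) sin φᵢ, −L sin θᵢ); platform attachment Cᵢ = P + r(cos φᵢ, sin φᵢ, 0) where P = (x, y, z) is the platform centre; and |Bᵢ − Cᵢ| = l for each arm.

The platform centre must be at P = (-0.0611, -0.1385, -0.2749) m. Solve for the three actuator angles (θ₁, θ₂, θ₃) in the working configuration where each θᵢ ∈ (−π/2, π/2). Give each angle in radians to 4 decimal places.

θ₁ = 1.0473, θ₂ = 1.1346, θ₃ = 0.0871

rotate P by −φ1: (-0.0611, -0.1385, -0.2749)
  e−x'=0.1211;  (l²−L²−(e−x')²−y'²−z²)/2L = -0.1775
  θ1 = atan2(B,A) + arccos(C/0.3004) = 1.0473
rotate P by −φ2: (-0.0894, 0.1222, -0.2749)
  A cos θ + B sin θ = C:  0.1494·cos θ + -0.2749·sin θ = -0.1860
  √(A²+B²)=0.3129;  θ2 = -1.0730+2.2076 ≈ 1.1346
arm 3 (φ=240.0°): x'=0.1505, y'=0.0163
  A=-0.0905, B=-0.2749, C=(l²−L²−A²−y'²−z²)/(2L)=-0.1141
  γ=atan2(-0.2749,-0.0905)=-1.8888;  ψ=arccos(-0.3941)=1.9759;  θ3=γ+ψ≈0.0871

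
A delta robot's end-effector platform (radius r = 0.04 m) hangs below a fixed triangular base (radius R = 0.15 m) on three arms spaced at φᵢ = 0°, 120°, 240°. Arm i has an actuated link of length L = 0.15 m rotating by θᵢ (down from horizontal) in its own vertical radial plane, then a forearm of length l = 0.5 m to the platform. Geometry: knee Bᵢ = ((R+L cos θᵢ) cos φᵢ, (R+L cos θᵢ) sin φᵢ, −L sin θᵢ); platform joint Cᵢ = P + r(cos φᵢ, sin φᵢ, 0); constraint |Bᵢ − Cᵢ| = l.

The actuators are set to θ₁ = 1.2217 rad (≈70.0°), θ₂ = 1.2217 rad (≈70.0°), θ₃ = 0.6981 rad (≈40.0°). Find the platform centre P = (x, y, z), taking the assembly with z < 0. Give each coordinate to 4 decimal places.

(-0.0539, -0.0934, -0.5825)

φ1=0.0°: virtual centre (0.1613, 0.0000, -0.1410), radius l
arm 2 at φ=120.0°: ρ2 = 0.1613;  O2 = (-0.0807, 0.1397, -0.1410)
arm 3 at φ=240.0°: ρ3 = 0.2249;  O3 = (-0.1125, -0.1948, -0.0964)
|O₂|²−|O₁|² = 0.0000;  |O₃|²−|O₁|² = 0.0140
linear system: -0.4839x+0.2794y = 0.0000−0.0000z; -0.5475x+-0.3896y = 0.0140−0.0891z
Cramer: x(z) = -0.0114+0.0729z;  y(z) = -0.0198+0.1262z
sphere 1 gives Az²+Bz+C=0 with A=1.0212, B=0.2517, C=-0.1999;  B²−4AC=0.8799;  roots -0.5825, 0.3360;  negative root z = -0.5825
x = -0.0539, y = -0.0934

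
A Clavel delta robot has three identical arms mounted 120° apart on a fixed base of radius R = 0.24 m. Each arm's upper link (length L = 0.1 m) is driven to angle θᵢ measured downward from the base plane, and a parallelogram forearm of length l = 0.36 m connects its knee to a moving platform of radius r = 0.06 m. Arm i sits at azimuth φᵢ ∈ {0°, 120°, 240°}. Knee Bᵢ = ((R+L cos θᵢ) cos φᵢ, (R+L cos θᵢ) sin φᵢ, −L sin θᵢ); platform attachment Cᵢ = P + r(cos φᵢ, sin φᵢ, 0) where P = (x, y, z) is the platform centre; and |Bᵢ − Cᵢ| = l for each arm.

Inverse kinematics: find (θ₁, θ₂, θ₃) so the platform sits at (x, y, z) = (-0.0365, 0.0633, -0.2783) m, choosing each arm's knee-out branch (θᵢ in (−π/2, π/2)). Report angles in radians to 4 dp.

arm 1 (φ=0.0°): x'=-0.0365, y'=0.0633
  A cos θ + B sin θ = C:  0.2165·cos θ + -0.2783·sin θ = -0.0437
  γ=atan2(-0.2783,0.2165)=-0.9097;  ψ=arccos(-0.1238)=1.6949;  θ1=γ+ψ≈0.7853
rotate P by −φ2: (0.0731, 0.0000, -0.2783)
  A=0.1069, B=-0.2783, C=(l²−L²−A²−y'²−z²)/(2L)=0.1536
  θ2 = atan2(B,A) + arccos(C/0.2981) = -0.1743
φ3=240.0° → target in arm frame (-0.0366, -0.0633)
  A=0.2166, B=-0.2783, C=(l²−L²−A²−y'²−z²)/(2L)=-0.0438
  θ3 = atan2(B,A) + arccos(C/0.3526) = 0.7858

θ₁ = 0.7853, θ₂ = -0.1743, θ₃ = 0.7858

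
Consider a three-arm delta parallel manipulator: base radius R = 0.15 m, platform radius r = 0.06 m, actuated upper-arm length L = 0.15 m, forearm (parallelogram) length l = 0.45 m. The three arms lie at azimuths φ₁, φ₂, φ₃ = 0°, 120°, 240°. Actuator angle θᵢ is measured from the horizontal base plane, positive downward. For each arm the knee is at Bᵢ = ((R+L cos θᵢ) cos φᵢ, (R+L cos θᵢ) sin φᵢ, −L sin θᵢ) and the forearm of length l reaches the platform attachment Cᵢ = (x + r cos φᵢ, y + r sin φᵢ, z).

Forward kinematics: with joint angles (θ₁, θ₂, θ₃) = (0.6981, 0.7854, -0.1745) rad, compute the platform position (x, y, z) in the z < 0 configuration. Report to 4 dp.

(-0.0699, -0.1532, -0.4182)

arm 1 at φ=0.0°: (R−r)+L cos θ1 = 0.2049;  O1 = (0.2049, 0.0000, -0.0964)
O2 = (0.1961·cos120.0°, 0.1961·sin120.0°, -0.1061) = (-0.0980, 0.1698, -0.1061)
arm 3 at φ=240.0°: (R−r)+L cos θ3 = 0.2377;  O3 = (-0.1189, -0.2059, 0.0260)
subtract pairs → two planes through P
linear system: -0.6059x+0.3396y = -0.0016−-0.0193z; -0.6475x+-0.4117y = 0.0059−0.2449z
Cramer: x(z) = -0.0029+0.1603z;  y(z) = -0.0098+0.3428z
into |P−O₁|² = l²: 1.1432z² + 0.1195z + -0.1499 = 0;  Δ = 0.6999;  z = -0.4182 or 0.3136 → z<0 root = -0.4182
x = -0.0699, y = -0.1532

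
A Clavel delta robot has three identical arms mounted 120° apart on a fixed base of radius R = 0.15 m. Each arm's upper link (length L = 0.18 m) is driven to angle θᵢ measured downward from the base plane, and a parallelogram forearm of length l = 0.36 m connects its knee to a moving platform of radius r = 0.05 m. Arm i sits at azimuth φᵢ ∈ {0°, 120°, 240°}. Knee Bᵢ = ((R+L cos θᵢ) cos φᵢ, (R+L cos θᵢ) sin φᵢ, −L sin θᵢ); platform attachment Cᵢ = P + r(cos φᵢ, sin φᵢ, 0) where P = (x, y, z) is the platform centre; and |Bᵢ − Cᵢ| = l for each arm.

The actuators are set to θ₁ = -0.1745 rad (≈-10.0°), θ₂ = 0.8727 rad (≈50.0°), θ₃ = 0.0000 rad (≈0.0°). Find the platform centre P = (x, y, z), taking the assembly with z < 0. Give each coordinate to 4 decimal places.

(0.0768, -0.1011, -0.2502)

S1 = (0.2773·cos0.0°, 0.2773·sin0.0°, 0.0313) = (0.2773, 0.0000, 0.0313)
S2 = (0.2157·cos120.0°, 0.2157·sin120.0°, -0.1379) = (-0.1078, 0.1868, -0.1379)
S3 = (0.2800·cos240.0°, 0.2800·sin240.0°, 0.0000) = (-0.1400, -0.2425, 0.0000)
|S₂|²−|S₁|² = -0.0123;  |S₃|²−|S₁|² = 0.0005
plane₁₂: -0.7702x+0.3736y+-0.3383z = -0.0123
det = 0.6853;  x = 0.0084+-0.2735z,  y = -0.0156+0.3417z
quadratic in z: (1.1915)z²+(0.0739)z+(-0.0561)=0, √Δ=0.5223 → z ∈ {-0.2502, 0.1882}; z = -0.2502 (taking z<0)
x = 0.0768, y = -0.1011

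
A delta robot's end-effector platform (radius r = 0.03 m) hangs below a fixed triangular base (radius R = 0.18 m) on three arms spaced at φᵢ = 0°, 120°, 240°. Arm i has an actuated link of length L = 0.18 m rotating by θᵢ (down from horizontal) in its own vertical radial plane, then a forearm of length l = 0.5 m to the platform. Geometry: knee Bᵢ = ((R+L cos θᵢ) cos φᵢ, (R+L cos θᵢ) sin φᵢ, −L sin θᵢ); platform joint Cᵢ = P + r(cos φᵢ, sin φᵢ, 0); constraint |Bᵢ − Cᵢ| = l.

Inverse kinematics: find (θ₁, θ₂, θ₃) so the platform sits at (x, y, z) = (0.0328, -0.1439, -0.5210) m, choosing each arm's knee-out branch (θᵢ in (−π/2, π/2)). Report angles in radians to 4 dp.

φ1=0.0° → target in arm frame (0.0328, -0.1439)
  A cos θ + B sin θ = C:  0.1172·cos θ + -0.5210·sin θ = -0.2452
  γ=atan2(-0.5210,0.1172)=-1.3495;  ψ=arccos(-0.4592)=2.0479;  θ1=γ+ψ≈0.6984
φ2=120.0° → target in arm frame (-0.1410, 0.0435)
  A cos θ + B sin θ = C:  0.2910·cos θ + -0.5210·sin θ = -0.3901
  θ2 = atan2(B,A) + arccos(C/0.5968) = 1.2218
rotate P by −φ3: (0.1082, 0.1004, -0.5210)
  e−x'=0.0418;  (l²−L²−(e−x')²−y'²−z²)/2L = -0.1824
  γ=atan2(-0.5210,0.0418)=-1.4908;  ψ=arccos(-0.3489)=1.9272;  θ3=γ+ψ≈0.4365

θ₁ = 0.6984, θ₂ = 1.2218, θ₃ = 0.4365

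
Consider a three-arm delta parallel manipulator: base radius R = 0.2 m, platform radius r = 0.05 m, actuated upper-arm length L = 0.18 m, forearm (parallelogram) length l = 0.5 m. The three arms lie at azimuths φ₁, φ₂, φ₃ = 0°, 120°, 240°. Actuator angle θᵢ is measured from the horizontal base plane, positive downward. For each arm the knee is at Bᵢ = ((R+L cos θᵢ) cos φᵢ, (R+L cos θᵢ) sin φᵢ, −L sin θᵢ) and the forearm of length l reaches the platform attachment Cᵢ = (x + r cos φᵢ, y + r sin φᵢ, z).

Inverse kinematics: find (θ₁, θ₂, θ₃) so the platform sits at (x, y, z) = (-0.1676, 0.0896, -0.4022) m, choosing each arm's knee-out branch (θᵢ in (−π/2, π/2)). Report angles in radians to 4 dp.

θ₁ = 0.9601, θ₂ = -0.3488, θ₃ = 0.3494

rotate P by −φ1: (-0.1676, 0.0896, -0.4022)
  e−x'=0.3176;  (l²−L²−(e−x')²−y'²−z²)/2L = -0.1474
  √(A²+B²)=0.5125;  θ1 = -0.9024+1.8625 ≈ 0.9601
φ2=120.0° → target in arm frame (0.1614, 0.1003)
  A=-0.0114, B=-0.4022, C=(l²−L²−A²−y'²−z²)/(2L)=0.1268
  γ=atan2(-0.4022,-0.0114)=-1.5991;  ψ=arccos(0.3151)=1.2503;  θ2=γ+ψ≈-0.3488
rotate P by −φ3: (0.0062, -0.1899, -0.4022)
  A cos θ + B sin θ = C:  0.1438·cos θ + -0.4022·sin θ = -0.0026
  √(A²+B²)=0.4271;  θ3 = -1.2274+1.5768 ≈ 0.3494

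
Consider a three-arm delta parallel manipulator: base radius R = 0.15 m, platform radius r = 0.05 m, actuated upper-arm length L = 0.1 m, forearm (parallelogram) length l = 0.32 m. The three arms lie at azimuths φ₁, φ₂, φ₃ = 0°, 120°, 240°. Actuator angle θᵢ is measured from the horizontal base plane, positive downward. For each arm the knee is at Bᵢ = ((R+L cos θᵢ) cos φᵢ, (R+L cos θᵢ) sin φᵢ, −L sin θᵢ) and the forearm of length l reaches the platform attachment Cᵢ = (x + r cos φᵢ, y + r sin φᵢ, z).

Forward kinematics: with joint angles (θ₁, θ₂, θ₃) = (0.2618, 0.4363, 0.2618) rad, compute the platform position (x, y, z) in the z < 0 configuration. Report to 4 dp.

O1 = (0.1966·cos0.0°, 0.1966·sin0.0°, -0.0259) = (0.1966, 0.0000, -0.0259)
arm 2 at φ=120.0°: (R−r)+L cos θ2 = 0.1906;  O2 = (-0.0953, 0.1651, -0.0423)
O3 = (0.1966·cos240.0°, 0.1966·sin240.0°, -0.0259) = (-0.0983, -0.1703, -0.0259)
eliminate P² terms by subtracting sphere 1 from 2 and 3
plane₁₂: -0.5838x+0.3302y+-0.0328z = -0.0012
det = 0.3935;  x = 0.0010+-0.0283z,  y = -0.0018+0.0491z
sphere 1 gives Az²+Bz+C=0 with A=1.0032, B=0.0627, C=-0.0635;  B²−4AC=0.2587;  roots -0.2847, 0.2222;  negative root z = -0.2847
x = 0.0091, y = -0.0158

(0.0091, -0.0158, -0.2847)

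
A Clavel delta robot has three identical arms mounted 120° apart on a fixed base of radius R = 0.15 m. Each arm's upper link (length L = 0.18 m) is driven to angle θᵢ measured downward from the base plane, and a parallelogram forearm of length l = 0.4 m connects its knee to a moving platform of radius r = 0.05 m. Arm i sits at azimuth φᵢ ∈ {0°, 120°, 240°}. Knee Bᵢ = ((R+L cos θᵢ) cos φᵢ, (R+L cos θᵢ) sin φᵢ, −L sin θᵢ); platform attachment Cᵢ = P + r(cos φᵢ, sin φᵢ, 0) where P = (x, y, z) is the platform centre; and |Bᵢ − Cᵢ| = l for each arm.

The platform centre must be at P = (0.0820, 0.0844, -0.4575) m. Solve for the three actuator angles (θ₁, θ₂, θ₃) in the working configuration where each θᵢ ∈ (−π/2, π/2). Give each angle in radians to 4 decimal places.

arm 1 (φ=0.0°): x'=0.0820, y'=0.0844
  e−x'=0.0180;  (l²−L²−(e−x')²−y'²−z²)/2L = -0.2476
  γ=atan2(-0.4575,0.0180)=-1.5315;  ψ=arccos(-0.5409)=2.1423;  θ1=γ+ψ≈0.6108
φ2=120.0° → target in arm frame (0.0321, -0.1132)
  e−x'=0.0679;  (l²−L²−(e−x')²−y'²−z²)/2L = -0.2754
  γ=atan2(-0.4575,0.0679)=-1.4234;  ψ=arccos(-0.5954)=2.2085;  θ2=γ+ψ≈0.7851
rotate P by −φ3: (-0.1141, 0.0288, -0.4575)
  e−x'=0.2141;  (l²−L²−(e−x')²−y'²−z²)/2L = -0.3566
  √(A²+B²)=0.5051;  θ3 = -1.1331+2.3546 ≈ 1.2215

θ₁ = 0.6108, θ₂ = 0.7851, θ₃ = 1.2215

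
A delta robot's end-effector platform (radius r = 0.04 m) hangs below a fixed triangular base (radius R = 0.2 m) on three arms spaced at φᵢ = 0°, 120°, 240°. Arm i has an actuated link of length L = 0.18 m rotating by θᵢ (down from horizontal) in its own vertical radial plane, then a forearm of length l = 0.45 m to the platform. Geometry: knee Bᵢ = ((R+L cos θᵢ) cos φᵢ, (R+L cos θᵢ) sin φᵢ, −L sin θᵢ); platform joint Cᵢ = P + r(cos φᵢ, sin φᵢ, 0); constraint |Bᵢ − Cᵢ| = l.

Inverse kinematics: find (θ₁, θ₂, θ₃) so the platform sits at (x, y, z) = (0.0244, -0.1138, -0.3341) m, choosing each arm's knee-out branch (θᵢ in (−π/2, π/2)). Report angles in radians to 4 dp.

φ1=0.0° → target in arm frame (0.0244, -0.1138)
  e−x'=0.1356;  (l²−L²−(e−x')²−y'²−z²)/2L = 0.0754
  θ1 = atan2(B,A) + arccos(C/0.3606) = 0.1749
arm 2 (φ=120.0°): x'=-0.1108, y'=0.0358
  A cos θ + B sin θ = C:  0.2708·cos θ + -0.3341·sin θ = -0.0447
  √(A²+B²)=0.4300;  θ2 = -0.8897+1.6750 ≈ 0.7853
arm 3 (φ=240.0°): x'=0.0864, y'=0.0780
  e−x'=0.0736;  (l²−L²−(e−x')²−y'²−z²)/2L = 0.1305
  θ3 = atan2(B,A) + arccos(C/0.3421) = -0.1743

θ₁ = 0.1749, θ₂ = 0.7853, θ₃ = -0.1743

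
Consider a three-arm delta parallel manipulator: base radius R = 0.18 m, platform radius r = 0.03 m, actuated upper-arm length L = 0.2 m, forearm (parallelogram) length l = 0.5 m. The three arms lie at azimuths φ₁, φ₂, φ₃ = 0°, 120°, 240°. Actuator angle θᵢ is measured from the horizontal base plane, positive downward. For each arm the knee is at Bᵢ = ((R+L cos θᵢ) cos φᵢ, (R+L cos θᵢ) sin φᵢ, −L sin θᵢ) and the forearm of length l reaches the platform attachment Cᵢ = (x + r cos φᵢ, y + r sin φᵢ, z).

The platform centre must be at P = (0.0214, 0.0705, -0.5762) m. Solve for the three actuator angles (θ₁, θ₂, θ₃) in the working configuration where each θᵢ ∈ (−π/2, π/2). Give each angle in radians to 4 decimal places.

φ1=0.0° → target in arm frame (0.0214, 0.0705)
  e−x'=0.1286;  (l²−L²−(e−x')²−y'²−z²)/2L = -0.3588
  γ=atan2(-0.5762,0.1286)=-1.3512;  ψ=arccos(-0.6077)=2.2240;  θ1=γ+ψ≈0.8728
arm 2 (φ=120.0°): x'=0.0504, y'=-0.0538
  e−x'=0.0996;  (l²−L²−(e−x')²−y'²−z²)/2L = -0.3371
  √(A²+B²)=0.5848;  θ2 = -1.3996+2.1852 ≈ 0.7856
arm 3 (φ=240.0°): x'=-0.0718, y'=-0.0167
  e−x'=0.2218;  (l²−L²−(e−x')²−y'²−z²)/2L = -0.4287
  √(A²+B²)=0.6174;  θ3 = -1.2034+2.3382 ≈ 1.1348

θ₁ = 0.8728, θ₂ = 0.7856, θ₃ = 1.1348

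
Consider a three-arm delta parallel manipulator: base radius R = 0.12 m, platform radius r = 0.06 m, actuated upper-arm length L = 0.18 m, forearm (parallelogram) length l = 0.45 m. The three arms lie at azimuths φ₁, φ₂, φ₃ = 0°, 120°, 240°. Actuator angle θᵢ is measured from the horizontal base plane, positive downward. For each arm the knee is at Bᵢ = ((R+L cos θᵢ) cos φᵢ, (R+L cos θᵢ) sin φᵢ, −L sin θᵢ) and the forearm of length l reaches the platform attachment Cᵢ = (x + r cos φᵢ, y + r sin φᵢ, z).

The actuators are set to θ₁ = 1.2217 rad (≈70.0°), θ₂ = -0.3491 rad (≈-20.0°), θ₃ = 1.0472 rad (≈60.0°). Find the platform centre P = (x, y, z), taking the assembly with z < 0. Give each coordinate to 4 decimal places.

centre 1 = (0.1216·cos0.0°, 0.1216·sin0.0°, -0.1691) = (0.1216, 0.0000, -0.1691)
φ2=120.0°: virtual centre (-0.1146, 0.1984, 0.0616), radius l
arm 3 at φ=240.0°: ρ3 = 0.1500;  centre 3 = (-0.0750, -0.1299, -0.1559)
|centre ₂|²−|centre ₁|² = 0.0129;  |centre ₃|²−|centre ₁|² = 0.0034
linear system: -0.4723x+0.3969y = 0.0129−0.4614z; -0.3931x+-0.2598y = 0.0034−0.0265z
Cramer: x(z) = -0.0169+0.4679z;  y(z) = 0.0124-0.6059z
into |P−centre ₁|² = l²: 1.5860z² + 0.1937z + -0.1546 = 0;  Δ = 1.0181;  z = -0.3792 or 0.2570 → z<0 root = -0.3792
x = -0.1943, y = 0.2422

(-0.1943, 0.2422, -0.3792)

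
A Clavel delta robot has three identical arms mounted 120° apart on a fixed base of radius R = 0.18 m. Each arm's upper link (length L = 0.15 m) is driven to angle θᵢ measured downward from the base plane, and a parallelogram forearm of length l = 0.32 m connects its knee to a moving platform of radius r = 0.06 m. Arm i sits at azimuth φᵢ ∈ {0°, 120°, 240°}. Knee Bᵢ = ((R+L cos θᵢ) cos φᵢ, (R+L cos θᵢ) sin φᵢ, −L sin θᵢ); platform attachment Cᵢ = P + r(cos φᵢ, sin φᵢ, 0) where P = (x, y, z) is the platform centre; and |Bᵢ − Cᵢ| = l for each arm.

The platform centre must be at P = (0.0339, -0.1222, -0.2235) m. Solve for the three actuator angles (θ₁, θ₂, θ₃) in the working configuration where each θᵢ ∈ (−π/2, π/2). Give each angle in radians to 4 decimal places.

arm 1 (φ=0.0°): x'=0.0339, y'=-0.1222
  A=0.0861, B=-0.2235, C=(l²−L²−A²−y'²−z²)/(2L)=0.0253
  θ1 = atan2(B,A) + arccos(C/0.2395) = 0.2617
arm 2 (φ=120.0°): x'=-0.1228, y'=0.0317
  A cos θ + B sin θ = C:  0.2428·cos θ + -0.2235·sin θ = -0.1000
  γ=atan2(-0.2235,0.2428)=-0.7441;  ψ=arccos(-0.3031)=1.8787;  θ2=γ+ψ≈1.1346
arm 3 (φ=240.0°): x'=0.0889, y'=0.0905
  A=0.0311, B=-0.2235, C=(l²−L²−A²−y'²−z²)/(2L)=0.0693
  γ=atan2(-0.2235,0.0311)=-1.4324;  ψ=arccos(0.3072)=1.2585;  θ3=γ+ψ≈-0.1739

θ₁ = 0.2617, θ₂ = 1.1346, θ₃ = -0.1739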